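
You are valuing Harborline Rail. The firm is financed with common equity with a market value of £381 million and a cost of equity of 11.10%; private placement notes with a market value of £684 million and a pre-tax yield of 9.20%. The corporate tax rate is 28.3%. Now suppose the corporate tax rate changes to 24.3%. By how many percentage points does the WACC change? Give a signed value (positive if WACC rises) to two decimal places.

Current WACC:
Total capital V = 381 + 684 = 1065.
Equity: weight = 381/1065 = 0.3577; cost = 11.1%.
Private placement notes: weight = 684/1065 = 0.6423; after-tax cost = 9.2% × (1 − 28.3%) = 6.5964%.
WACC = 0.3577 × 11.1000% + 0.6423 × 6.5964% = 8.2075%.
After the change:
Total capital V = 381 + 684 = 1065.
Equity: weight = 381/1065 = 0.3577; cost = 11.1%.
Private placement notes: weight = 684/1065 = 0.6423; after-tax cost = 9.2% × (1 − 24.3%) = 6.9644%.
WACC = 0.3577 × 11.1000% + 0.6423 × 6.9644% = 8.4439%.
Change in WACC = 8.4439% − 8.2075% = 0.2363 pp.

+0.24 pp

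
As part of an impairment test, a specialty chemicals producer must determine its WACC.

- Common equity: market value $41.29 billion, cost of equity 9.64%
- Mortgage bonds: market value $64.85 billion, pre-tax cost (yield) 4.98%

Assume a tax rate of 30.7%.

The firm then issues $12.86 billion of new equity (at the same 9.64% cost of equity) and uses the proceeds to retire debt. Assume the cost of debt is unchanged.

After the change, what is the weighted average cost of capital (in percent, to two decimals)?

6.61%

After the change:
Total capital V = 54.15 + 51.99 = 106.14.
Equity: weight = 54.15/106.14 = 0.5102; cost = 9.64%.
Mortgage bonds: weight = 51.99/106.14 = 0.4898; after-tax cost = 4.98% × (1 − 30.7%) = 3.4511%.
WACC = 0.5102 × 9.6400% + 0.4898 × 3.4511% = 6.6085%.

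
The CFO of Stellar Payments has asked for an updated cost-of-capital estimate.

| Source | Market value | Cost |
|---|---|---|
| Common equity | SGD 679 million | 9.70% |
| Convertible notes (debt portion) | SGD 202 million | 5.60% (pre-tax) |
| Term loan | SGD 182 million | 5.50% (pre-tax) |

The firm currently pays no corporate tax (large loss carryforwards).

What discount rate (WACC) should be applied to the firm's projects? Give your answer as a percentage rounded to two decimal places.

8.20%

Total capital V = 679 + 202 + 182 = 1063.
Equity: weight = 679/1063 = 0.6388; cost = 9.7%.
Convertible notes (debt portion): weight = 202/1063 = 0.1900; after-tax cost = 5.6% × (1 − 0%) = 5.6000%.
Term loan: weight = 182/1063 = 0.1712; after-tax cost = 5.5% × (1 − 0%) = 5.5000%.
WACC = 0.6388 × 9.7000% + 0.1900 × 5.6000% + 0.1712 × 5.5000% = 8.2018%.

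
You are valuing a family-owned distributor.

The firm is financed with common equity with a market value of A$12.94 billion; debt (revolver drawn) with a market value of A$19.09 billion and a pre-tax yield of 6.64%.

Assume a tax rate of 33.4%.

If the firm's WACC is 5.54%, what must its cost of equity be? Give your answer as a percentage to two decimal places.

7.19%

Total capital V = 12.94 + 19.09 = 32.03.
Equity weight = 12.94/32.03 = 0.4040.
Revolver drawn weight = 19.09/32.03 = 0.5960.
Debt contribution = 0.5960 × 6.64% × (1 − 33.4%) = 2.6357%.
Required equity contribution = 5.54% − 2.6357% = 2.9043%.
Re = 2.9043% / 0.4040 = 7.1890%.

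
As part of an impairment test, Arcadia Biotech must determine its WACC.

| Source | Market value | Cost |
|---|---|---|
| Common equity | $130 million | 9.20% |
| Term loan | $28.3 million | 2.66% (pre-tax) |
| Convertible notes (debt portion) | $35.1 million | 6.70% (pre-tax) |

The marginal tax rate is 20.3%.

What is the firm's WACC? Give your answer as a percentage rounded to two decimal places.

7.46%

Total capital V = 130 + 28.3 + 35.1 = 193.4.
Equity: weight = 130/193.4 = 0.6722; cost = 9.2%.
Term loan: weight = 28.3/193.4 = 0.1463; after-tax cost = 2.66% × (1 − 20.3%) = 2.1200%.
Convertible notes (debt portion): weight = 35.1/193.4 = 0.1815; after-tax cost = 6.7% × (1 − 20.3%) = 5.3399%.
WACC = 0.6722 × 9.2000% + 0.1463 × 2.1200% + 0.1815 × 5.3399% = 7.4634%.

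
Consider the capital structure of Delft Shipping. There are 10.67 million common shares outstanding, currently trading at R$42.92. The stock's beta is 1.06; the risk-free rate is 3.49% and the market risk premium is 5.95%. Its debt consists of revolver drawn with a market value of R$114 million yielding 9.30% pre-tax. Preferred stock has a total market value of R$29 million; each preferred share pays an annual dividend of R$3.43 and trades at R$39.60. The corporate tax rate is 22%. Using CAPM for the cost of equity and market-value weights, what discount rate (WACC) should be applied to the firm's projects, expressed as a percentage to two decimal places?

9.26%

Cost of equity via CAPM: Re = 3.49% + 1.06 × 5.95% = 9.7970%.
Cost of preferred: Rp = 3.43 / 39.6 = 8.6616%.
Market value of equity E = 42.92 × 10.67m = 457.9564m.
Total capital V = 457.9564 + 29 + 114 = 600.9564.
Equity: weight = 457.9564/600.9564 = 0.7620; cost = 9.797%.
Preferred: weight = 29/600.9564 = 0.0483; cost = 8.6616%.
Revolver drawn: weight = 114/600.9564 = 0.1897; after-tax cost = 9.3% × (1 − 22%) = 7.2540%.
WACC = 0.7620 × 9.7970% + 0.0483 × 8.6616% + 0.1897 × 7.2540% = 9.2598%.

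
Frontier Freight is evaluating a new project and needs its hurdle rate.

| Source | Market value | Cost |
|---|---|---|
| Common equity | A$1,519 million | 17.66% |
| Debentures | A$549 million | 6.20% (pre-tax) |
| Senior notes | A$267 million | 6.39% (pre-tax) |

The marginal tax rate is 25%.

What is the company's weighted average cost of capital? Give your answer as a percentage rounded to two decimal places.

Total capital V = 1519 + 549 + 267 = 2335.
Equity: weight = 1519/2335 = 0.6505; cost = 17.66%.
Debentures: weight = 549/2335 = 0.2351; after-tax cost = 6.2% × (1 − 25%) = 4.6500%.
Senior notes: weight = 267/2335 = 0.1143; after-tax cost = 6.39% × (1 − 25%) = 4.7925%.
WACC = 0.6505 × 17.6600% + 0.2351 × 4.6500% + 0.1143 × 4.7925% = 13.1298%.

13.13%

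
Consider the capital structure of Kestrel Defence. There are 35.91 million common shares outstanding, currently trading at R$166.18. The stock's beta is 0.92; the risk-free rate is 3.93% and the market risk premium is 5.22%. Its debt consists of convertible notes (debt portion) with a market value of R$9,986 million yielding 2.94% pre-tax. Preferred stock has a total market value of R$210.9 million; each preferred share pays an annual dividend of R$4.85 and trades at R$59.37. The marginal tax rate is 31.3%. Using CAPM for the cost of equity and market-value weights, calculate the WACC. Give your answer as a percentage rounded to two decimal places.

Cost of equity via CAPM: Re = 3.93% + 0.92 × 5.22% = 8.7324%.
Cost of preferred: Rp = 4.85 / 59.37 = 8.1691%.
Market value of equity E = 166.18 × 35.91m = 5967.5238m.
Total capital V = 5967.5238 + 210.9 + 9986 = 16164.4238.
Equity: weight = 5967.5238/16164.4238 = 0.3692; cost = 8.7324%.
Preferred: weight = 210.9/16164.4238 = 0.0130; cost = 8.1691%.
Convertible notes (debt portion): weight = 9986/16164.4238 = 0.6178; after-tax cost = 2.94% × (1 − 31.3%) = 2.0198%.
WACC = 0.3692 × 8.7324% + 0.0130 × 8.1691% + 0.6178 × 2.0198% = 4.5782%.

4.58%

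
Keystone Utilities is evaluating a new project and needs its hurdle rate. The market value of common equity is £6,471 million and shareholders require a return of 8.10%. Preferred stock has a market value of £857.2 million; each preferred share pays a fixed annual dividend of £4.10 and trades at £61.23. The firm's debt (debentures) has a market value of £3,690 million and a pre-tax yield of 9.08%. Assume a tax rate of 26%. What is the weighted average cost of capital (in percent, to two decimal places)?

Cost of preferred: Rp = 4.1 / 61.23 = 6.6961%.
Total capital V = 6471 + 857.2 + 3690 = 11018.2.
Equity: weight = 6471/11018.2 = 0.5873; cost = 8.1%.
Preferred: weight = 857.2/11018.2 = 0.0778; cost = 6.6961%.
Debentures: weight = 3690/11018.2 = 0.3349; after-tax cost = 9.08% × (1 − 26%) = 6.7192%.
WACC = 0.5873 × 8.1000% + 0.0778 × 6.6961% + 0.3349 × 6.7192% = 7.5283%.

7.53%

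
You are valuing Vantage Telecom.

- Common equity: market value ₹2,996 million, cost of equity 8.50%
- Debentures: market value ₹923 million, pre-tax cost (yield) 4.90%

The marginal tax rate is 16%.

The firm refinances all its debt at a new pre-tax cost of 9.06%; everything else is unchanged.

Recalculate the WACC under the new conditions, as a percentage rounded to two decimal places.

8.29%

After the change:
Total capital V = 2996 + 923 = 3919.
Equity: weight = 2996/3919 = 0.7645; cost = 8.5%.
Debentures: weight = 923/3919 = 0.2355; after-tax cost = 9.06% × (1 − 16%) = 7.6104%.
WACC = 0.7645 × 8.5000% + 0.2355 × 7.6104% = 8.2905%.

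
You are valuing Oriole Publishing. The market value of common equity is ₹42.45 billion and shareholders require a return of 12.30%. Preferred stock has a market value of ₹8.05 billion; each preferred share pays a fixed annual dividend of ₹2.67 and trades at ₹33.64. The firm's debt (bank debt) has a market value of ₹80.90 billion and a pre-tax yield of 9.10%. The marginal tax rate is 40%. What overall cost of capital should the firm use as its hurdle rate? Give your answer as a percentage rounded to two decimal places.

Cost of preferred: Rp = 2.67 / 33.64 = 7.9370%.
Total capital V = 42.45 + 8.05 + 80.9 = 131.4.
Equity: weight = 42.45/131.4 = 0.3231; cost = 12.3%.
Preferred: weight = 8.05/131.4 = 0.0613; cost = 7.937%.
Bank debt: weight = 80.9/131.4 = 0.6157; after-tax cost = 9.1% × (1 − 40%) = 5.4600%.
WACC = 0.3231 × 12.3000% + 0.0613 × 7.9370% + 0.6157 × 5.4600% = 7.8215%.

7.82%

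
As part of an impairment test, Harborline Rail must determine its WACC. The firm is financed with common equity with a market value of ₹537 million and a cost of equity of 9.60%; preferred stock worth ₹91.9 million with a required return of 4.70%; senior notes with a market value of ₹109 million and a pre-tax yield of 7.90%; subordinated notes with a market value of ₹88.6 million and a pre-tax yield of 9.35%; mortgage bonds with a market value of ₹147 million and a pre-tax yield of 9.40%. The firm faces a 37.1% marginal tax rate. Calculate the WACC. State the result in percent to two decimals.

Total capital V = 537 + 91.9 + 109 + 88.6 + 147 = 973.5.
Equity: weight = 537/973.5 = 0.5516; cost = 9.6%.
Preferred: weight = 91.9/973.5 = 0.0944; cost = 4.7%.
Senior notes: weight = 109/973.5 = 0.1120; after-tax cost = 7.9% × (1 − 37.1%) = 4.9691%.
Subordinated notes: weight = 88.6/973.5 = 0.0910; after-tax cost = 9.35% × (1 − 37.1%) = 5.8811%.
Mortgage bonds: weight = 147/973.5 = 0.1510; after-tax cost = 9.4% × (1 − 37.1%) = 5.9126%.
WACC = 0.5516 × 9.6000% + 0.0944 × 4.7000% + 0.1120 × 4.9691% + 0.0910 × 5.8811% + 0.1510 × 5.9126% = 7.7237%.

7.72%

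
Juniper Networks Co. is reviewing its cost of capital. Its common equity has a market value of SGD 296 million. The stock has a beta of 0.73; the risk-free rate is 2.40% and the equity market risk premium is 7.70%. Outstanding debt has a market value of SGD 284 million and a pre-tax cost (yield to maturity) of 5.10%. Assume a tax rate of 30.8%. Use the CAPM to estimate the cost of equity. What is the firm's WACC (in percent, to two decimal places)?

Cost of equity via CAPM: Re = 2.4% + 0.73 × 7.7% = 8.0210%.
Total capital V = 296 + 284 = 580.
Equity: weight = 296/580 = 0.5103; cost = 8.021%.
Debt: weight = 284/580 = 0.4897; after-tax cost = 5.1% × (1 − 30.8%) = 3.5292%.
WACC = 0.5103 × 8.0210% + 0.4897 × 3.5292% = 5.8216%.

5.82%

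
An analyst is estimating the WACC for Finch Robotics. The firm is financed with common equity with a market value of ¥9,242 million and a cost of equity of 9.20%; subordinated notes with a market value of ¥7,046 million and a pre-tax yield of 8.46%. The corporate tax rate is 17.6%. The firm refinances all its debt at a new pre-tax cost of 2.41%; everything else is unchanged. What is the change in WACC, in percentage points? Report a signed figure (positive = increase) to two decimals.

-2.16 pp

Current WACC:
Total capital V = 9242 + 7046 = 16288.
Equity: weight = 9242/16288 = 0.5674; cost = 9.2%.
Subordinated notes: weight = 7046/16288 = 0.4326; after-tax cost = 8.46% × (1 − 17.6%) = 6.9710%.
WACC = 0.5674 × 9.2000% + 0.4326 × 6.9710% = 8.2358%.
After the change:
Total capital V = 9242 + 7046 = 16288.
Equity: weight = 9242/16288 = 0.5674; cost = 9.2%.
Subordinated notes: weight = 7046/16288 = 0.4326; after-tax cost = 2.41% × (1 − 17.6%) = 1.9858%.
WACC = 0.5674 × 9.2000% + 0.4326 × 1.9858% = 6.0792%.
Change in WACC = 6.0792% − 8.2358% = -2.1565 pp.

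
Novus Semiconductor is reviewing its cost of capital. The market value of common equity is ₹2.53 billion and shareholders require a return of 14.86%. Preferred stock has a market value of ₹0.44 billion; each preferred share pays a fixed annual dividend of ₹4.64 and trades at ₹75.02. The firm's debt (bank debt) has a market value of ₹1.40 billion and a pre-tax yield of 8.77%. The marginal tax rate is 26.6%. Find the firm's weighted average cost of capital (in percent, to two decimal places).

11.29%

Cost of preferred: Rp = 4.64 / 75.02 = 6.1850%.
Total capital V = 2.53 + 0.44 + 1.4 = 4.37.
Equity: weight = 2.53/4.37 = 0.5789; cost = 14.86%.
Preferred: weight = 0.44/4.37 = 0.1007; cost = 6.185%.
Bank debt: weight = 1.4/4.37 = 0.3204; after-tax cost = 8.77% × (1 − 26.6%) = 6.4372%.
WACC = 0.5789 × 14.8600% + 0.1007 × 6.1850% + 0.3204 × 6.4372% = 11.2882%.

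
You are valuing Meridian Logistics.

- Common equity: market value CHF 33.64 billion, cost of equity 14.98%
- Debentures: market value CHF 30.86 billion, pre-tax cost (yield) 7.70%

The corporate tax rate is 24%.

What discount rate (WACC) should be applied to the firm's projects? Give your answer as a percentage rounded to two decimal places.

10.61%

Total capital V = 33.64 + 30.86 = 64.5.
Equity: weight = 33.64/64.5 = 0.5216; cost = 14.98%.
Debentures: weight = 30.86/64.5 = 0.4784; after-tax cost = 7.7% × (1 − 24%) = 5.8520%.
WACC = 0.5216 × 14.9800% + 0.4784 × 5.8520% = 10.6127%.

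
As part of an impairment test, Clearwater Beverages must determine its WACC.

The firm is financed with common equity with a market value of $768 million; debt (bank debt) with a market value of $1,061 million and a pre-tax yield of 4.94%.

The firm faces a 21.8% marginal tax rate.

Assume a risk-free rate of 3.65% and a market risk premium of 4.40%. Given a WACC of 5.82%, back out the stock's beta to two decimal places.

Total capital V = 768 + 1061 = 1829.
Equity weight = 768/1829 = 0.4199.
Bank debt weight = 1061/1829 = 0.5801.
Debt contribution = 0.5801 × 4.94% × (1 − 21.8%) = 2.2410%.
Required equity contribution = 5.82% − 2.2410% = 3.5790%  ⇒  Re = 8.5235%.
CAPM: 8.5235% = 3.65% + β × 4.4%  ⇒  β = 1.1076.

1.11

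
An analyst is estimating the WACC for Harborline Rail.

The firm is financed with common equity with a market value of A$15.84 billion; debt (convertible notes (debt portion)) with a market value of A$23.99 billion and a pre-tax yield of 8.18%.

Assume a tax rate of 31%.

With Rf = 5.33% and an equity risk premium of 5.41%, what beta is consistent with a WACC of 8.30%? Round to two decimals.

Total capital V = 15.84 + 23.99 = 39.83.
Equity weight = 15.84/39.83 = 0.3977.
Convertible notes (debt portion) weight = 23.99/39.83 = 0.6023.
Debt contribution = 0.6023 × 8.18% × (1 − 31%) = 3.3996%.
Required equity contribution = 8.3% − 3.3996% = 4.9004%  ⇒  Re = 12.3223%.
CAPM: 12.3223% = 5.33% + β × 5.41%  ⇒  β = 1.2925.

1.29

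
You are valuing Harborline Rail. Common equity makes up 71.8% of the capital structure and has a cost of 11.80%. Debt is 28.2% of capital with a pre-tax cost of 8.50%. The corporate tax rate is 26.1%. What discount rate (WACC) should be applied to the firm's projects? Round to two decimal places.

10.24%

After-tax cost of debt = 8.5% × (1 − 26.1%) = 6.2815%.
WACC = 0.718 × 11.8000% + 0.282 × 6.2815% = 10.2438%.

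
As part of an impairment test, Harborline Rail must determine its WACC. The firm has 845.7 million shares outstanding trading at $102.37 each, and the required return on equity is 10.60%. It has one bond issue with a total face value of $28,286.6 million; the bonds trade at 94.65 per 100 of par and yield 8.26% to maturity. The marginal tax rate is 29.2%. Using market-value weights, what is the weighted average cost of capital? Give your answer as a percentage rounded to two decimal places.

Market value of equity E = 102.37 × 845.7m = 86574.309m. Market value of debt D = 28286.6m × 94.65/100 = 26773.2669m.
Total capital V = 86574.309 + 26773.2669 = 113347.5759.
Equity: weight = 86574.309/113347.5759 = 0.7638; cost = 10.6%.
Bonds outstanding: weight = 26773.2669/113347.5759 = 0.2362; after-tax cost = 8.26% × (1 − 29.2%) = 5.8481%.
WACC = 0.7638 × 10.6000% + 0.2362 × 5.8481% = 9.4776%.

9.48%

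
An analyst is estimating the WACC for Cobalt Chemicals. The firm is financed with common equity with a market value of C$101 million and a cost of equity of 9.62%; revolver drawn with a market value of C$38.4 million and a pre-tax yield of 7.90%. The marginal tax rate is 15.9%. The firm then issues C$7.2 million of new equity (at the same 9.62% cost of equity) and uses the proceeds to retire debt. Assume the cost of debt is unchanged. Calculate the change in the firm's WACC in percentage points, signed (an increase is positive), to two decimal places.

Current WACC:
Total capital V = 101 + 38.4 = 139.4.
Equity: weight = 101/139.4 = 0.7245; cost = 9.62%.
Revolver drawn: weight = 38.4/139.4 = 0.2755; after-tax cost = 7.9% × (1 − 15.9%) = 6.6439%.
WACC = 0.7245 × 9.6200% + 0.2755 × 6.6439% = 8.8002%.
After the change:
Total capital V = 108.2 + 31.2 = 139.4.
Equity: weight = 108.2/139.4 = 0.7762; cost = 9.62%.
Revolver drawn: weight = 31.2/139.4 = 0.2238; after-tax cost = 7.9% × (1 − 15.9%) = 6.6439%.
WACC = 0.7762 × 9.6200% + 0.2238 × 6.6439% = 8.9539%.
Change in WACC = 8.9539% − 8.8002% = 0.1537 pp.

+0.15 pp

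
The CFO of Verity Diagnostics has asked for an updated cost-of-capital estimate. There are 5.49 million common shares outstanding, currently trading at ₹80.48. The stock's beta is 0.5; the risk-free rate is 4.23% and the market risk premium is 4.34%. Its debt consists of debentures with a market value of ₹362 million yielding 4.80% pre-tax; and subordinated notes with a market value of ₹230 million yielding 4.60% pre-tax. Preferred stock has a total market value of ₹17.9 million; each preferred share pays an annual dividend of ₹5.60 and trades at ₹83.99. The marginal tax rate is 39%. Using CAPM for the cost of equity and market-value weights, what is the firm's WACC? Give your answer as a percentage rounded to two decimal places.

Cost of equity via CAPM: Re = 4.23% + 0.5 × 4.34% = 6.4000%.
Cost of preferred: Rp = 5.6 / 83.99 = 6.6675%.
Market value of equity E = 80.48 × 5.49m = 441.8352m.
Total capital V = 441.8352 + 17.9 + 362 + 230 = 1051.7352.
Equity: weight = 441.8352/1051.7352 = 0.4201; cost = 6.4%.
Preferred: weight = 17.9/1051.7352 = 0.0170; cost = 6.6675%.
Debentures: weight = 362/1051.7352 = 0.3442; after-tax cost = 4.8% × (1 − 39%) = 2.9280%.
Subordinated notes: weight = 230/1051.7352 = 0.2187; after-tax cost = 4.6% × (1 − 39%) = 2.8060%.
WACC = 0.4201 × 6.4000% + 0.0170 × 6.6675% + 0.3442 × 2.9280% + 0.2187 × 2.8060% = 4.4236%.

4.42%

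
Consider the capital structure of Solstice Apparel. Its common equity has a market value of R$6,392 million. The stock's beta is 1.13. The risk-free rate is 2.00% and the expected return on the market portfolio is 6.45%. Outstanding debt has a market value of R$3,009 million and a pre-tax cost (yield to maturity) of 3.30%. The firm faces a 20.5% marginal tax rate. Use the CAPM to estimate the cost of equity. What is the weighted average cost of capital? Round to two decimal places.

5.62%

Market risk premium = 6.45% − 2.0% = 4.45%.
Cost of equity via CAPM: Re = 2.0% + 1.13 × 4.45% = 7.0285%.
Total capital V = 6392 + 3009 = 9401.
Equity: weight = 6392/9401 = 0.6799; cost = 7.0285%.
Debt: weight = 3009/9401 = 0.3201; after-tax cost = 3.3% × (1 − 20.5%) = 2.6235%.
WACC = 0.6799 × 7.0285% + 0.3201 × 2.6235% = 5.6186%.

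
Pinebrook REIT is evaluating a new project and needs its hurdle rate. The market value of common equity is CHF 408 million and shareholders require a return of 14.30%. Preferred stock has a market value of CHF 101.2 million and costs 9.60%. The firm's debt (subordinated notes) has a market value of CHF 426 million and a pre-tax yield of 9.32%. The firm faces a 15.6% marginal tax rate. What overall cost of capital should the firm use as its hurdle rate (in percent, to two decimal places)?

10.86%

Total capital V = 408 + 101.2 + 426 = 935.2.
Equity: weight = 408/935.2 = 0.4363; cost = 14.3%.
Preferred: weight = 101.2/935.2 = 0.1082; cost = 9.6%.
Subordinated notes: weight = 426/935.2 = 0.4555; after-tax cost = 9.32% × (1 − 15.6%) = 7.8661%.
WACC = 0.4363 × 14.3000% + 0.1082 × 9.6000% + 0.4555 × 7.8661% = 10.8606%.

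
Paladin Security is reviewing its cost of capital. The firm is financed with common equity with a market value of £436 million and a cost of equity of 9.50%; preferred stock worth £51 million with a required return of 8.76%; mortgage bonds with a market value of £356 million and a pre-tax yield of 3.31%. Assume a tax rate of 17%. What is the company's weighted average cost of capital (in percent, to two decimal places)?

6.60%

Total capital V = 436 + 51 + 356 = 843.
Equity: weight = 436/843 = 0.5172; cost = 9.5%.
Preferred: weight = 51/843 = 0.0605; cost = 8.76%.
Mortgage bonds: weight = 356/843 = 0.4223; after-tax cost = 3.31% × (1 − 17%) = 2.7473%.
WACC = 0.5172 × 9.5000% + 0.0605 × 8.7600% + 0.4223 × 2.7473% = 6.6036%.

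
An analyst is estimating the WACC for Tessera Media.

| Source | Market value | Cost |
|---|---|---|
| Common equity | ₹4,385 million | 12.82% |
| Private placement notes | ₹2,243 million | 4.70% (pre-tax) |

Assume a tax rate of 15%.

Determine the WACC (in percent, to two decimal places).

9.83%

Total capital V = 4385 + 2243 = 6628.
Equity: weight = 4385/6628 = 0.6616; cost = 12.82%.
Private placement notes: weight = 2243/6628 = 0.3384; after-tax cost = 4.7% × (1 − 15%) = 3.9950%.
WACC = 0.6616 × 12.8200% + 0.3384 × 3.9950% = 9.8335%.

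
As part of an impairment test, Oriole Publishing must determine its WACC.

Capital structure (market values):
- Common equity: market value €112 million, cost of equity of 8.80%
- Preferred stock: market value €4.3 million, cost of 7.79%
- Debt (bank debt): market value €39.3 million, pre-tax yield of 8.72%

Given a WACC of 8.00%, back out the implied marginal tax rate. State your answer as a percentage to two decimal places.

Total capital V = 112 + 4.3 + 39.3 = 155.6.
Equity weight = 112/155.6 = 0.7198.
Preferred weight = 4.3/155.6 = 0.0276.
Bank debt weight = 39.3/155.6 = 0.2526.
Equity contribution = 0.7198 × 8.8% = 6.3342%.
Preferred contribution = 0.0276 × 7.79% = 0.2153%.
Debt contribution must be 8.0% − 6.5495% = 1.4505%.
0.2526 × 8.72% × (1 − T) = 1.4505%  ⇒  (1 − T) = 0.6586.
T = 34.1390%.

34.14%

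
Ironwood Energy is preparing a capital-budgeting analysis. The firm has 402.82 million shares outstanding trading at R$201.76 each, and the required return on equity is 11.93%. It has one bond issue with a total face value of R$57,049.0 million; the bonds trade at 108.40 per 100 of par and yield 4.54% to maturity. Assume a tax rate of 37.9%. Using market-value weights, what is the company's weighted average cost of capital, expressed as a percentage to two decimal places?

Market value of equity E = 201.76 × 402.82m = 81272.9632m. Market value of debt D = 57049m × 108.4/100 = 61841.116m.
Total capital V = 81272.9632 + 61841.116 = 143114.0792.
Equity: weight = 81272.9632/143114.0792 = 0.5679; cost = 11.93%.
Bonds outstanding: weight = 61841.116/143114.0792 = 0.4321; after-tax cost = 4.54% × (1 − 37.9%) = 2.8193%.
WACC = 0.5679 × 11.9300% + 0.4321 × 2.8193% = 7.9932%.

7.99%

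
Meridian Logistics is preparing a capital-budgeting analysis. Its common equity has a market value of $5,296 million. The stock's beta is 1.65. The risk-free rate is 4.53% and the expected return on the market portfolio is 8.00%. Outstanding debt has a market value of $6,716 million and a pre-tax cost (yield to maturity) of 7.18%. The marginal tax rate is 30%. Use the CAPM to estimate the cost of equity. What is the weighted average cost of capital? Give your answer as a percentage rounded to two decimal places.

7.33%

Market risk premium = 8.0% − 4.53% = 3.47%.
Cost of equity via CAPM: Re = 4.53% + 1.65 × 3.47% = 10.2555%.
Total capital V = 5296 + 6716 = 12012.
Equity: weight = 5296/12012 = 0.4409; cost = 10.2555%.
Debt: weight = 6716/12012 = 0.5591; after-tax cost = 7.18% × (1 − 30%) = 5.0260%.
WACC = 0.4409 × 10.2555% + 0.5591 × 5.0260% = 7.3316%.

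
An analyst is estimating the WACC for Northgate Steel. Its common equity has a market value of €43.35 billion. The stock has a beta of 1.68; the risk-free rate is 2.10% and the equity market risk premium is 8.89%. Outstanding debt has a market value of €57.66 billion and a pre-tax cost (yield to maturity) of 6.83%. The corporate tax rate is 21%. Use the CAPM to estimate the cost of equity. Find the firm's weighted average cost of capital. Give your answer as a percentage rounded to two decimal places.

Cost of equity via CAPM: Re = 2.1% + 1.68 × 8.89% = 17.0352%.
Total capital V = 43.35 + 57.66 = 101.01.
Equity: weight = 43.35/101.01 = 0.4292; cost = 17.0352%.
Debt: weight = 57.66/101.01 = 0.5708; after-tax cost = 6.83% × (1 − 21%) = 5.3957%.
WACC = 0.4292 × 17.0352% + 0.5708 × 5.3957% = 10.3910%.

10.39%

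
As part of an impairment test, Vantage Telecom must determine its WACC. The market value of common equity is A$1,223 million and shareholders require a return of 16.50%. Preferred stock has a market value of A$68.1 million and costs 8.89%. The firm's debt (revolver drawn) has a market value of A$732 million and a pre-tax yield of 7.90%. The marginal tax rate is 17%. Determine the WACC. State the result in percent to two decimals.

12.65%

Total capital V = 1223 + 68.1 + 732 = 2023.1.
Equity: weight = 1223/2023.1 = 0.6045; cost = 16.5%.
Preferred: weight = 68.1/2023.1 = 0.0337; cost = 8.89%.
Revolver drawn: weight = 732/2023.1 = 0.3618; after-tax cost = 7.9% × (1 − 17%) = 6.5570%.
WACC = 0.6045 × 16.5000% + 0.0337 × 8.8900% + 0.3618 × 6.5570% = 12.6463%.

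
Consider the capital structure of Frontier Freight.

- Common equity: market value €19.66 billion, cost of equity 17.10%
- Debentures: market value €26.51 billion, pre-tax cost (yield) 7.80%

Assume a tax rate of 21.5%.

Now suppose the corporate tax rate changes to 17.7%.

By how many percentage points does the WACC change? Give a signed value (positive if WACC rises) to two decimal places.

Current WACC:
Total capital V = 19.66 + 26.51 = 46.17.
Equity: weight = 19.66/46.17 = 0.4258; cost = 17.1%.
Debentures: weight = 26.51/46.17 = 0.5742; after-tax cost = 7.8% × (1 − 21.5%) = 6.1230%.
WACC = 0.4258 × 17.1000% + 0.5742 × 6.1230% = 10.7972%.
After the change:
Total capital V = 19.66 + 26.51 = 46.17.
Equity: weight = 19.66/46.17 = 0.4258; cost = 17.1%.
Debentures: weight = 26.51/46.17 = 0.5742; after-tax cost = 7.8% × (1 − 17.7%) = 6.4194%.
WACC = 0.4258 × 17.1000% + 0.5742 × 6.4194% = 10.9674%.
Change in WACC = 10.9674% − 10.7972% = 0.1702 pp.

+0.17 pp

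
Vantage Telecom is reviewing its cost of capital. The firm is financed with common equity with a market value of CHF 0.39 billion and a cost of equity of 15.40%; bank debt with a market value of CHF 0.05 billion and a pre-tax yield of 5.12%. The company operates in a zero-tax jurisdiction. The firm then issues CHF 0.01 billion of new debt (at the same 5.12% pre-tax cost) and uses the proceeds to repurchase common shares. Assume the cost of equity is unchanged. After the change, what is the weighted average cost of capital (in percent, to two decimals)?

After the change:
Total capital V = 0.38 + 0.06 = 0.44.
Equity: weight = 0.38/0.44 = 0.8636; cost = 15.4%.
Bank debt: weight = 0.06/0.44 = 0.1364; after-tax cost = 5.12% × (1 − 0%) = 5.1200%.
WACC = 0.8636 × 15.4000% + 0.1364 × 5.1200% = 13.9982%.

14.00%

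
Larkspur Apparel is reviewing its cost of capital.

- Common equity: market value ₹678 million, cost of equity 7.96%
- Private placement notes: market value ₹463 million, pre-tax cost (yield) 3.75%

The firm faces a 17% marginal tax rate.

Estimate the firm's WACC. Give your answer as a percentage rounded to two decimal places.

5.99%

Total capital V = 678 + 463 = 1141.
Equity: weight = 678/1141 = 0.5942; cost = 7.96%.
Private placement notes: weight = 463/1141 = 0.4058; after-tax cost = 3.75% × (1 − 17%) = 3.1125%.
WACC = 0.5942 × 7.9600% + 0.4058 × 3.1125% = 5.9930%.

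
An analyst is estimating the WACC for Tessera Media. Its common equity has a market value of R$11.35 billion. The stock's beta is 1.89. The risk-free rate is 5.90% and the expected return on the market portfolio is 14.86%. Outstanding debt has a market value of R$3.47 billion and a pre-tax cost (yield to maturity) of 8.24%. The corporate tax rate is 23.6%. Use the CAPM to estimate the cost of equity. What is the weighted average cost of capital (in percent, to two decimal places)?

18.96%

Market risk premium = 14.86% − 5.9% = 8.96%.
Cost of equity via CAPM: Re = 5.9% + 1.89 × 8.96% = 22.8344%.
Total capital V = 11.35 + 3.47 = 14.82.
Equity: weight = 11.35/14.82 = 0.7659; cost = 22.8344%.
Debt: weight = 3.47/14.82 = 0.2341; after-tax cost = 8.24% × (1 − 23.6%) = 6.2954%.
WACC = 0.7659 × 22.8344% + 0.2341 × 6.2954% = 18.9619%.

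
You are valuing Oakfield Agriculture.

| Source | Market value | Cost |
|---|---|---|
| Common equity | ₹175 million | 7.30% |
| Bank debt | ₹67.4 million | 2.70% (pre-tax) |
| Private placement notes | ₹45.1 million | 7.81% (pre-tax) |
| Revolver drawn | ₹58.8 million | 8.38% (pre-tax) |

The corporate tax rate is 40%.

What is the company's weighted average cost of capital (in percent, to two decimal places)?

Total capital V = 175 + 67.4 + 45.1 + 58.8 = 346.3.
Equity: weight = 175/346.3 = 0.5053; cost = 7.3%.
Bank debt: weight = 67.4/346.3 = 0.1946; after-tax cost = 2.7% × (1 − 40%) = 1.6200%.
Private placement notes: weight = 45.1/346.3 = 0.1302; after-tax cost = 7.81% × (1 − 40%) = 4.6860%.
Revolver drawn: weight = 58.8/346.3 = 0.1698; after-tax cost = 8.38% × (1 − 40%) = 5.0280%.
WACC = 0.5053 × 7.3000% + 0.1946 × 1.6200% + 0.1302 × 4.6860% + 0.1698 × 5.0280% = 5.4683%.

5.47%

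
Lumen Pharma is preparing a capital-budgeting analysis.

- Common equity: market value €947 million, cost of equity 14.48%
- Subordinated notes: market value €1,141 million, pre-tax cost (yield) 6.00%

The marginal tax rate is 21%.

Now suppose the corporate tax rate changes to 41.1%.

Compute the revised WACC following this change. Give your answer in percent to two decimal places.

After the change:
Total capital V = 947 + 1141 = 2088.
Equity: weight = 947/2088 = 0.4535; cost = 14.48%.
Subordinated notes: weight = 1141/2088 = 0.5465; after-tax cost = 6% × (1 − 41.1%) = 3.5340%.
WACC = 0.4535 × 14.4800% + 0.5465 × 3.5340% = 8.4985%.

8.50%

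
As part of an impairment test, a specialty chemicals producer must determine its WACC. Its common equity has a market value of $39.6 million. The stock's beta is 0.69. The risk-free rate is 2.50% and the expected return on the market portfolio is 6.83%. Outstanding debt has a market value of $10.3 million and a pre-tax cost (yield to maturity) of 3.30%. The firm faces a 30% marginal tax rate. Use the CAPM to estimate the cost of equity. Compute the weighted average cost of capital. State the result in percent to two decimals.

Market risk premium = 6.83% − 2.5% = 4.33%.
Cost of equity via CAPM: Re = 2.5% + 0.69 × 4.33% = 5.4877%.
Total capital V = 39.6 + 10.3 = 49.9.
Equity: weight = 39.6/49.9 = 0.7936; cost = 5.4877%.
Debt: weight = 10.3/49.9 = 0.2064; after-tax cost = 3.3% × (1 − 30%) = 2.3100%.
WACC = 0.7936 × 5.4877% + 0.2064 × 2.3100% = 4.8318%.

4.83%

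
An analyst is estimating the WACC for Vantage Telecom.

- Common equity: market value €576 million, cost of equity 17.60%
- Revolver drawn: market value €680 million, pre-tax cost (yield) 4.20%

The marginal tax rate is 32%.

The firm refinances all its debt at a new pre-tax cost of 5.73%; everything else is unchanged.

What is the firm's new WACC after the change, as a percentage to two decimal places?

10.18%

After the change:
Total capital V = 576 + 680 = 1256.
Equity: weight = 576/1256 = 0.4586; cost = 17.6%.
Revolver drawn: weight = 680/1256 = 0.5414; after-tax cost = 5.73% × (1 − 32%) = 3.8964%.
WACC = 0.4586 × 17.6000% + 0.5414 × 3.8964% = 10.1809%.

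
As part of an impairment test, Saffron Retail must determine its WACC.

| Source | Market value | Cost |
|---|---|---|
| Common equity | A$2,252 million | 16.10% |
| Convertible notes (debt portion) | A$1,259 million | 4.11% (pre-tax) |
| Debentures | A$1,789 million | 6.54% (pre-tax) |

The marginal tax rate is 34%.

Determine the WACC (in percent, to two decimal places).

8.94%

Total capital V = 2252 + 1259 + 1789 = 5300.
Equity: weight = 2252/5300 = 0.4249; cost = 16.1%.
Convertible notes (debt portion): weight = 1259/5300 = 0.2375; after-tax cost = 4.11% × (1 − 34%) = 2.7126%.
Debentures: weight = 1789/5300 = 0.3375; after-tax cost = 6.54% × (1 − 34%) = 4.3164%.
WACC = 0.4249 × 16.1000% + 0.2375 × 2.7126% + 0.3375 × 4.3164% = 8.9423%.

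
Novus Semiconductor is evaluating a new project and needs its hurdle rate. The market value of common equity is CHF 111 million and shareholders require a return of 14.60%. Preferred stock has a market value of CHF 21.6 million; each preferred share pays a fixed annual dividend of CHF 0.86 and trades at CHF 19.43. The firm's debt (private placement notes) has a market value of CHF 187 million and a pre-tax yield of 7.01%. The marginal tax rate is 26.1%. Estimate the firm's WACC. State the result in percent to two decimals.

8.40%

Cost of preferred: Rp = 0.86 / 19.43 = 4.4261%.
Total capital V = 111 + 21.6 + 187 = 319.6.
Equity: weight = 111/319.6 = 0.3473; cost = 14.6%.
Preferred: weight = 21.6/319.6 = 0.0676; cost = 4.4261%.
Private placement notes: weight = 187/319.6 = 0.5851; after-tax cost = 7.01% × (1 − 26.1%) = 5.1804%.
WACC = 0.3473 × 14.6000% + 0.0676 × 4.4261% + 0.5851 × 5.1804% = 8.4009%.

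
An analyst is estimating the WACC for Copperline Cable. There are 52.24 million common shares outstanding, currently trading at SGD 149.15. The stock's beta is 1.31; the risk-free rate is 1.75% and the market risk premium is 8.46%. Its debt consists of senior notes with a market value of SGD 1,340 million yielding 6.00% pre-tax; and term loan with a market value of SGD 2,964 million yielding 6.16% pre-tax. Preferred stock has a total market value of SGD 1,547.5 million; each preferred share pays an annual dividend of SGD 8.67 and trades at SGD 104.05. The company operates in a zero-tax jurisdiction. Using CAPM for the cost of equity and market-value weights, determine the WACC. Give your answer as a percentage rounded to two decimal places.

Cost of equity via CAPM: Re = 1.75% + 1.31 × 8.46% = 12.8326%.
Cost of preferred: Rp = 8.67 / 104.05 = 8.3325%.
Market value of equity E = 149.15 × 52.24m = 7791.596m.
Total capital V = 7791.596 + 1547.5 + 1340 + 2964 = 13643.096.
Equity: weight = 7791.596/13643.096 = 0.5711; cost = 12.8326%.
Preferred: weight = 1547.5/13643.096 = 0.1134; cost = 8.3325%.
Senior notes: weight = 1340/13643.096 = 0.0982; after-tax cost = 6% × (1 − 0%) = 6.0000%.
Term loan: weight = 2964/13643.096 = 0.2173; after-tax cost = 6.16% × (1 − 0%) = 6.1600%.
WACC = 0.5711 × 12.8326% + 0.1134 × 8.3325% + 0.0982 × 6.0000% + 0.2173 × 6.1600% = 10.2014%.

10.20%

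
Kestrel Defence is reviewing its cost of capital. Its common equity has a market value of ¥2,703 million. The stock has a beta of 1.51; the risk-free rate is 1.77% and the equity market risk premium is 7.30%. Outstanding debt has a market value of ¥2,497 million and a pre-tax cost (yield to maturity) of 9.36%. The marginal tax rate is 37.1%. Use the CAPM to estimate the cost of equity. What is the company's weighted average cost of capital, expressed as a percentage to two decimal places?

9.48%

Cost of equity via CAPM: Re = 1.77% + 1.51 × 7.3% = 12.7930%.
Total capital V = 2703 + 2497 = 5200.
Equity: weight = 2703/5200 = 0.5198; cost = 12.793%.
Debt: weight = 2497/5200 = 0.4802; after-tax cost = 9.36% × (1 − 37.1%) = 5.8874%.
WACC = 0.5198 × 12.7930% + 0.4802 × 5.8874% = 9.4770%.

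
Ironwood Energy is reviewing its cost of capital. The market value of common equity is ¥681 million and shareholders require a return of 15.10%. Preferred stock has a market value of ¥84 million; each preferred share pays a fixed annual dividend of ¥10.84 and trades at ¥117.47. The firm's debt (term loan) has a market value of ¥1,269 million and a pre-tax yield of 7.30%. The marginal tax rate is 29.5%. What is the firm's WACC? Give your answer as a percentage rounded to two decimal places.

8.65%

Cost of preferred: Rp = 10.84 / 117.47 = 9.2279%.
Total capital V = 681 + 84 + 1269 = 2034.
Equity: weight = 681/2034 = 0.3348; cost = 15.1%.
Preferred: weight = 84/2034 = 0.0413; cost = 9.2279%.
Term loan: weight = 1269/2034 = 0.6239; after-tax cost = 7.3% × (1 − 29.5%) = 5.1465%.
WACC = 0.3348 × 15.1000% + 0.0413 × 9.2279% + 0.6239 × 5.1465% = 8.6476%.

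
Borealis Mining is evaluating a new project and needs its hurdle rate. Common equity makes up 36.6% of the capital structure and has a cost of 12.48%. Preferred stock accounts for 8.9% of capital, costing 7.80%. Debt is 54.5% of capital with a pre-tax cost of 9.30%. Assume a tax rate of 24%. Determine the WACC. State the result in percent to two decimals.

After-tax cost of debt = 9.3% × (1 − 24%) = 7.0680%.
WACC = 0.366 × 12.4800% + 0.089 × 7.8000% + 0.545 × 7.0680% = 9.1139%.

9.11%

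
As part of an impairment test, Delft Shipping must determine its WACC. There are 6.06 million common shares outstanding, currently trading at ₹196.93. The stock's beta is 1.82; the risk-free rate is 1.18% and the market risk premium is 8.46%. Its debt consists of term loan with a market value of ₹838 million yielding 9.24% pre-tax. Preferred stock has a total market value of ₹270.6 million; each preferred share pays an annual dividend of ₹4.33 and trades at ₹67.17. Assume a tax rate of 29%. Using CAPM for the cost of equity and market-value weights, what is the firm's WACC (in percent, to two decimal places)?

Cost of equity via CAPM: Re = 1.18% + 1.82 × 8.46% = 16.5772%.
Cost of preferred: Rp = 4.33 / 67.17 = 6.4463%.
Market value of equity E = 196.93 × 6.06m = 1193.3958m.
Total capital V = 1193.3958 + 270.6 + 838 = 2301.9958.
Equity: weight = 1193.3958/2301.9958 = 0.5184; cost = 16.5772%.
Preferred: weight = 270.6/2301.9958 = 0.1176; cost = 6.4463%.
Term loan: weight = 838/2301.9958 = 0.3640; after-tax cost = 9.24% × (1 − 29%) = 6.5604%.
WACC = 0.5184 × 16.5772% + 0.1176 × 6.4463% + 0.3640 × 6.5604% = 11.7399%.

11.74%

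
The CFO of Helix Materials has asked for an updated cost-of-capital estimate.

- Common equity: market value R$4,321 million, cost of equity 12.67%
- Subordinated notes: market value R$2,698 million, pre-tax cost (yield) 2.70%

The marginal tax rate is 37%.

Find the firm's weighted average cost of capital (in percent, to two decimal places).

Total capital V = 4321 + 2698 = 7019.
Equity: weight = 4321/7019 = 0.6156; cost = 12.67%.
Subordinated notes: weight = 2698/7019 = 0.3844; after-tax cost = 2.7% × (1 − 37%) = 1.7010%.
WACC = 0.6156 × 12.6700% + 0.3844 × 1.7010% = 8.4537%.

8.45%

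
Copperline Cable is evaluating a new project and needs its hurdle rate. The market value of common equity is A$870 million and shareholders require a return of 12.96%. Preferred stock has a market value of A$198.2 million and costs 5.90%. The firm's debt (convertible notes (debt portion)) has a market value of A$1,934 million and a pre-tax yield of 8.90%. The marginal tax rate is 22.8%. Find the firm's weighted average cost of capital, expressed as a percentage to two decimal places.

Total capital V = 870 + 198.2 + 1934 = 3002.2.
Equity: weight = 870/3002.2 = 0.2898; cost = 12.96%.
Preferred: weight = 198.2/3002.2 = 0.0660; cost = 5.9%.
Convertible notes (debt portion): weight = 1934/3002.2 = 0.6442; after-tax cost = 8.9% × (1 − 22.8%) = 6.8708%.
WACC = 0.2898 × 12.9600% + 0.0660 × 5.9000% + 0.6442 × 6.8708% = 8.5713%.

8.57%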